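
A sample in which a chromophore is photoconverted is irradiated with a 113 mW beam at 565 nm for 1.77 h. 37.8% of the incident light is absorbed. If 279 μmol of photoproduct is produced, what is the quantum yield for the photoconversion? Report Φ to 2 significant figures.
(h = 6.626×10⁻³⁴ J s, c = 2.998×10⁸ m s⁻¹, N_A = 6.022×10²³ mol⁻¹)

Product: 279 μmol = 2.79×10⁻⁴ mol.
Photon energy at 565 nm: hc/λ = (6.626×10⁻³⁴)(2.998×10⁸)/(565×10⁻⁹) = 3.516×10⁻¹⁹ J.
Energy delivered: (113 mW)(6372 s) = 720.0 J.
Photons incident: 720.0 / 3.516×10⁻¹⁹ = 2.048×10²¹, i.e. 2.048×10²¹/6.022×10²³ = 0.003401 mol.
Photons absorbed: 0.378 × 0.003401 = 0.001286 mol.
Φ = 2.79×10⁻⁴ mol / 0.001286 mol photons = 0.22.

Φ = 0.22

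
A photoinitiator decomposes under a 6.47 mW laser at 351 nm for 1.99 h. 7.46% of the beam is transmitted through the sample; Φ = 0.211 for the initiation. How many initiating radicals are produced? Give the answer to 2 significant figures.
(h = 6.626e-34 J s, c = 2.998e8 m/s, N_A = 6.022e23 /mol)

1.6e19 initiating radicals

Photon energy at 351 nm: hc/λ = (6.626e-34)(2.998e8)/(351e-9) = 5.659e-19 J.
Energy delivered: (6.47 mW)(7164 s) = 46.35 J.
Photons incident: 46.35 / 5.659e-19 = 8.190e19, i.e. 8.190e19/6.022e23 = 1.360e-4 mol.
Fraction absorbed: 1 − 7.46/100 = 0.9254.
Photons absorbed: 0.9254 × 1.360e-4 = 1.259e-4 mol.
Product: Φ × n_abs = 0.211 × 1.259e-4 = 2.656e-5 mol.
As a count: 2.656e-5 × 6.022e23 = 1.6e19.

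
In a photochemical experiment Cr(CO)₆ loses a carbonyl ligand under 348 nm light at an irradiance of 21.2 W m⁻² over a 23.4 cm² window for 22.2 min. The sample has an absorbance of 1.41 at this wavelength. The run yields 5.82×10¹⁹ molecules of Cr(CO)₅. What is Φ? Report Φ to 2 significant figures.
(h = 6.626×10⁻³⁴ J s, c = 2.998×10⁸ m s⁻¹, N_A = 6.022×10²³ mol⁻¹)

Φ = 0.52

Product: 5.82×10¹⁹ / 6.022×10²³ = 9.665×10⁻⁵ mol.
Photon energy at 348 nm: hc/λ = (6.626×10⁻³⁴)(2.998×10⁸)/(348×10⁻⁹) = 5.708×10⁻¹⁹ J.
Energy delivered: (21.2 W m⁻²)(23.4×10⁻⁴ m²)(1332 s) = 66.08 J.
Photons incident: 66.08 / 5.708×10⁻¹⁹ = 1.158×10²⁰, i.e. 1.158×10²⁰/6.022×10²³ = 1.923×10⁻⁴ mol.
Fraction absorbed: 1 − 10^(−1.41) = 0.9611.
Photons absorbed: 0.9611 × 1.923×10⁻⁴ = 1.848×10⁻⁴ mol.
Φ = 9.665×10⁻⁵ mol / 1.848×10⁻⁴ mol photons = 0.52.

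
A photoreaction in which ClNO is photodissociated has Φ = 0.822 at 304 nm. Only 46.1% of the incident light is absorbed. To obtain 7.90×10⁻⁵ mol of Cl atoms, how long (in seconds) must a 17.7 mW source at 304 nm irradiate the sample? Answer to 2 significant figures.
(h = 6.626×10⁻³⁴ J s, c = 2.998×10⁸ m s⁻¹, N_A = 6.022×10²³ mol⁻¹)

Photons that must be absorbed: 7.90×10⁻⁵ / 0.822 = 9.611×10⁻⁵ mol.
Incident photons needed: 9.611×10⁻⁵ / 0.461 = 2.085×10⁻⁴ mol.
Photon energy: hc/λ = 6.534×10⁻¹⁹ J; per mole, 3.935×10⁵ J mol⁻¹.
Energy required: 2.085×10⁻⁴ × 3.935×10⁵ = 82.04 J.
Time: 82.04 J / 0.0177 W = 4600 s.

t ≈ 4600 s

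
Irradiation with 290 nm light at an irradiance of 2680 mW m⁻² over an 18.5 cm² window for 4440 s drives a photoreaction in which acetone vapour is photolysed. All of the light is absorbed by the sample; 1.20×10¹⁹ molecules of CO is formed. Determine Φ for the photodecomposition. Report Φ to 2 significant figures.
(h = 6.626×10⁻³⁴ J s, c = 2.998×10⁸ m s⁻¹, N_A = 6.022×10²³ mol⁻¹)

Φ = 0.37

Product: 1.20×10¹⁹ / 6.022×10²³ = 1.993×10⁻⁵ mol.
Photon energy at 290 nm: hc/λ = (6.626×10⁻³⁴)(2.998×10⁸)/(290×10⁻⁹) = 6.850×10⁻¹⁹ J.
Energy delivered: (2680 mW m⁻²)(18.5×10⁻⁴ m²)(4440 s) = 22.01 J.
Photons incident: 22.01 / 6.850×10⁻¹⁹ = 3.213×10¹⁹, i.e. 3.213×10¹⁹/6.022×10²³ = 5.335×10⁻⁵ mol.
Φ = 1.993×10⁻⁵ mol / 5.335×10⁻⁵ mol photons = 0.37.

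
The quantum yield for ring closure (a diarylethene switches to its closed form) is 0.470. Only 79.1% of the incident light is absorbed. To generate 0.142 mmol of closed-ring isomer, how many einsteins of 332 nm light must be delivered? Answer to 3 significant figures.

3.82×10⁻⁴ einstein

Product: 0.142 mmol = 1.42×10⁻⁴ mol.
Photons that must be absorbed: 1.42×10⁻⁴ / 0.470 = 3.021×10⁻⁴ mol.
Incident photons needed: 3.021×10⁻⁴ / 0.791 = 3.819×10⁻⁴ mol.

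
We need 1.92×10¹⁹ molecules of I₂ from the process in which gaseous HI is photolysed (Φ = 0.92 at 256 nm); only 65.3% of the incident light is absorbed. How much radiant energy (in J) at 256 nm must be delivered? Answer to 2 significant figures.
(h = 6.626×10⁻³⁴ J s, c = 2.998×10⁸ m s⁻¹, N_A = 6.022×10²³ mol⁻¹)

Product: 1.92×10¹⁹ / 6.022×10²³ = 3.188×10⁻⁵ mol.
Photons that must be absorbed: 3.188×10⁻⁵ / 0.92 = 3.465×10⁻⁵ mol.
Incident photons needed: 3.465×10⁻⁵ / 0.653 = 5.306×10⁻⁵ mol.
Photon energy: hc/λ = 7.760×10⁻¹⁹ J; per mole, 4.673×10⁵ J mol⁻¹.
Energy required: 5.306×10⁻⁵ × 4.673×10⁵ = 25 J.

25 J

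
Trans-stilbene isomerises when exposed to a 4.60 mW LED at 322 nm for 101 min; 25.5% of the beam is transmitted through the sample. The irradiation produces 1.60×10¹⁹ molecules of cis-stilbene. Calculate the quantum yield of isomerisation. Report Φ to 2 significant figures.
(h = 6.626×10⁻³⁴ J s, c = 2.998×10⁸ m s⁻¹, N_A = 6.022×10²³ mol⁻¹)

Φ = 0.48

Product: 1.60×10¹⁹ / 6.022×10²³ = 2.657×10⁻⁵ mol.
Photon energy at 322 nm: hc/λ = (6.626×10⁻³⁴)(2.998×10⁸)/(322×10⁻⁹) = 6.169×10⁻¹⁹ J.
Energy delivered: (4.60 mW)(6060 s) = 27.88 J.
Photons incident: 27.88 / 6.169×10⁻¹⁹ = 4.519×10¹⁹, i.e. 4.519×10¹⁹/6.022×10²³ = 7.504×10⁻⁵ mol.
Fraction absorbed: 1 − 25.5/100 = 0.7450.
Photons absorbed: 0.7450 × 7.504×10⁻⁵ = 5.590×10⁻⁵ mol.
Φ = 2.657×10⁻⁵ mol / 5.590×10⁻⁵ mol photons = 0.48.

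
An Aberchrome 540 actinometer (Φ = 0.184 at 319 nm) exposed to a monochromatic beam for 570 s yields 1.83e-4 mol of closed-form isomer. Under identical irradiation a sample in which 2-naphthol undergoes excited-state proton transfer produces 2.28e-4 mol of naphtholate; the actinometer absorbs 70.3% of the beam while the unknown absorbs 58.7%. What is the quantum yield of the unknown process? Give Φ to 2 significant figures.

Φ = 0.27

Photons absorbed by the actinometer: 1.83e-4 / 0.184 = 9.946e-4 mol.
Incident flux: 9.946e-4 / 0.703 = 0.001415 einstein.
Absorbed by unknown: 0.587 × 0.001415 = 8.306e-4 mol.
Φ(unknown) = 2.28e-4 / 8.306e-4 = 0.27.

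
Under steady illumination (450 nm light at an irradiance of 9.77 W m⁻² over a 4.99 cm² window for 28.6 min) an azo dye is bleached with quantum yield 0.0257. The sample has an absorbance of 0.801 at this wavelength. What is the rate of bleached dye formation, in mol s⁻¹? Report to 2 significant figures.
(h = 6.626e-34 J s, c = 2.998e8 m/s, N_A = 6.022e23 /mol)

Photon energy at 450 nm: hc/λ = (6.626e-34)(2.998e8)/(450e-9) = 4.414e-19 J.
Energy delivered: (9.77 W m⁻²)(4.99e-4 m²)(1716 s) = 8.366 J.
Photons incident: 8.366 / 4.414e-19 = 1.895e19, i.e. 1.895e19/6.022e23 = 3.147e-5 mol.
Fraction absorbed: 1 − 10^(−0.801) = 0.8419.
Photons absorbed: 0.8419 × 3.147e-5 = 2.649e-5 mol.
Product formed: 0.0257 × 2.649e-5 = 6.808e-7 mol.
Rate: 6.808e-7 / 1716 s = 4.0e-10 mol s⁻¹.

4.0e-10 mol s⁻¹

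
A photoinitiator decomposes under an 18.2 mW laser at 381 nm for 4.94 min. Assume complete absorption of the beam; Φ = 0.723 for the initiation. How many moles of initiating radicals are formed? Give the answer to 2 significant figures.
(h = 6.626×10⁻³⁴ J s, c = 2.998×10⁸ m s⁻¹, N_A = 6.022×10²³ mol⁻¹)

1.2×10⁻⁵ mol

Photon energy at 381 nm: hc/λ = (6.626×10⁻³⁴)(2.998×10⁸)/(381×10⁻⁹) = 5.214×10⁻¹⁹ J.
Energy delivered: (18.2 mW)(296.4 s) = 5.394 J.
Photons incident: 5.394 / 5.214×10⁻¹⁹ = 1.035×10¹⁹, i.e. 1.035×10¹⁹/6.022×10²³ = 1.719×10⁻⁵ mol.
Product: Φ × n_abs = 0.723 × 1.719×10⁻⁵ = 1.243×10⁻⁵ mol.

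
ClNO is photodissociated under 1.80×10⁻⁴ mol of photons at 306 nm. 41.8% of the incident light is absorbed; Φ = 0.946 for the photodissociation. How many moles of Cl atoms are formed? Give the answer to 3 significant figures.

7.12×10⁻⁵ mol

Photons absorbed: 0.418 × 1.80×10⁻⁴ = 7.524×10⁻⁵ mol.
Product: Φ × n_abs = 0.946 × 7.524×10⁻⁵ = 7.118×10⁻⁵ mol.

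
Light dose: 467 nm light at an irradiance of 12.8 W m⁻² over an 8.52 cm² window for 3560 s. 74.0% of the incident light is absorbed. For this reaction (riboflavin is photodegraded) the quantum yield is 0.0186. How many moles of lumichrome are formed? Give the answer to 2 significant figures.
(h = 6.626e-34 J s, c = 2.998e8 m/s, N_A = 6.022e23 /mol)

2.1e-6 mol

Photon energy at 467 nm: hc/λ = (6.626e-34)(2.998e8)/(467e-9) = 4.254e-19 J.
Energy delivered: (12.8 W m⁻²)(8.52e-4 m²)(3560 s) = 38.82 J.
Photons incident: 38.82 / 4.254e-19 = 9.126e19, i.e. 9.126e19/6.022e23 = 1.515e-4 mol.
Photons absorbed: 0.740 × 1.515e-4 = 1.121e-4 mol.
Product: Φ × n_abs = 0.0186 × 1.121e-4 = 2.085e-6 mol.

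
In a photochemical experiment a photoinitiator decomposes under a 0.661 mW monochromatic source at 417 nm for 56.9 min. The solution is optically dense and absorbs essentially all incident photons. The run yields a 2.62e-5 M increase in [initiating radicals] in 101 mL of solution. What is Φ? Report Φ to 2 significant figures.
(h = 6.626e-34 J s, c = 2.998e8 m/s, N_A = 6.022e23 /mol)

Product: (2.62e-5 M)(0.101 L) = 2.646e-6 mol.
Photon energy at 417 nm: hc/λ = (6.626e-34)(2.998e8)/(417e-9) = 4.764e-19 J.
Energy delivered: (0.661 mW)(3414 s) = 2.257 J.
Photons incident: 2.257 / 4.764e-19 = 4.738e18, i.e. 4.738e18/6.022e23 = 7.868e-6 mol.
Φ = 2.646e-6 mol / 7.868e-6 mol photons = 0.34.

Φ = 0.34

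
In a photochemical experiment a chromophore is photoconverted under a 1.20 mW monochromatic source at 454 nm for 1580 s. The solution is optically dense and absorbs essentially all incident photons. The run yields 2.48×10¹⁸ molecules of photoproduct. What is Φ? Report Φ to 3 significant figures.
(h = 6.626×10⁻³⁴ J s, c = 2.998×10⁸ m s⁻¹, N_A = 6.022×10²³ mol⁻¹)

Φ = 0.572

Product: 2.48×10¹⁸ / 6.022×10²³ = 4.118×10⁻⁶ mol.
Photon energy at 454 nm: hc/λ = (6.626×10⁻³⁴)(2.998×10⁸)/(454×10⁻⁹) = 4.375×10⁻¹⁹ J.
Energy delivered: (1.20 mW)(1580 s) = 1.896 J.
Photons incident: 1.896 / 4.375×10⁻¹⁹ = 4.334×10¹⁸, i.e. 4.334×10¹⁸/6.022×10²³ = 7.197×10⁻⁶ mol.
Φ = 4.118×10⁻⁶ mol / 7.197×10⁻⁶ mol photons = 0.572.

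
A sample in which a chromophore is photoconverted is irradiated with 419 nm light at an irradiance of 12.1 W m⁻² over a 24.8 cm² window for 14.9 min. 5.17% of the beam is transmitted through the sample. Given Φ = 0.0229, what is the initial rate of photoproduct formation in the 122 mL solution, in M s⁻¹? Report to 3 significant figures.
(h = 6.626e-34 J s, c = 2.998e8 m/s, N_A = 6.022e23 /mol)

Photon energy at 419 nm: hc/λ = (6.626e-34)(2.998e8)/(419e-9) = 4.741e-19 J.
Energy delivered: (12.1 W m⁻²)(24.8e-4 m²)(894 s) = 26.83 J.
Photons incident: 26.83 / 4.741e-19 = 5.659e19, i.e. 5.659e19/6.022e23 = 9.397e-5 mol.
Fraction absorbed: 1 − 5.17/100 = 0.9483.
Photons absorbed: 0.9483 × 9.397e-5 = 8.911e-5 mol.
Product formed: 0.0229 × 8.911e-5 = 2.041e-6 mol.
Rate: 2.041e-6 mol / (894 s × 0.122 L) = 1.87e-8 M s⁻¹.

1.87e-8 M s⁻¹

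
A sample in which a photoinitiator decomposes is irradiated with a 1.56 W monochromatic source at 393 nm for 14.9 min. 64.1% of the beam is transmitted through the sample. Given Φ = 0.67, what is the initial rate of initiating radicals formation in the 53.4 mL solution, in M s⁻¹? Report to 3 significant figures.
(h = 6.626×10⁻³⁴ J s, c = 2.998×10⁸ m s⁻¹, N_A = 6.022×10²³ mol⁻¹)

Photon energy at 393 nm: hc/λ = (6.626×10⁻³⁴)(2.998×10⁸)/(393×10⁻⁹) = 5.055×10⁻¹⁹ J.
Energy delivered: (1.56 W)(894 s) = 1395 J.
Photons incident: 1395 / 5.055×10⁻¹⁹ = 2.760×10²¹, i.e. 2.760×10²¹/6.022×10²³ = 0.004583 mol.
Fraction absorbed: 1 − 64.1/100 = 0.3590.
Photons absorbed: 0.3590 × 0.004583 = 0.001645 mol.
Product formed: 0.67 × 0.001645 = 0.001102 mol.
Rate: 0.001102 mol / (894 s × 0.0534 L) = 2.31×10⁻⁵ M s⁻¹.

2.31×10⁻⁵ M s⁻¹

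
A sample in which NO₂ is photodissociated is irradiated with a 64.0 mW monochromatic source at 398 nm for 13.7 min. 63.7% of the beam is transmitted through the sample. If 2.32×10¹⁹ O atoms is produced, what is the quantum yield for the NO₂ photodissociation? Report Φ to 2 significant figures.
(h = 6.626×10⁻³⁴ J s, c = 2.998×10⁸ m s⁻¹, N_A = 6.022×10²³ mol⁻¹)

Φ = 0.61

Product: 2.32×10¹⁹ / 6.022×10²³ = 3.853×10⁻⁵ mol.
Photon energy at 398 nm: hc/λ = (6.626×10⁻³⁴)(2.998×10⁸)/(398×10⁻⁹) = 4.991×10⁻¹⁹ J.
Energy delivered: (64.0 mW)(822 s) = 52.61 J.
Photons incident: 52.61 / 4.991×10⁻¹⁹ = 1.054×10²⁰, i.e. 1.054×10²⁰/6.022×10²³ = 1.750×10⁻⁴ mol.
Fraction absorbed: 1 − 63.7/100 = 0.3630.
Photons absorbed: 0.3630 × 1.750×10⁻⁴ = 6.353×10⁻⁵ mol.
Φ = 3.853×10⁻⁵ mol / 6.353×10⁻⁵ mol photons = 0.61.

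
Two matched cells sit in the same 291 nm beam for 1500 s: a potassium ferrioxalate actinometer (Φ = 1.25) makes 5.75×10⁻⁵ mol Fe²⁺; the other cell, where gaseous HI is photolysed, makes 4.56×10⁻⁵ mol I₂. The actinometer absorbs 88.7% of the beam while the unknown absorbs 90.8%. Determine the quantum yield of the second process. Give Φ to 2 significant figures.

Φ = 0.97

Photons absorbed by the actinometer: 5.75×10⁻⁵ / 1.25 = 4.600×10⁻⁵ mol.
Incident flux: 4.600×10⁻⁵ / 0.887 = 5.186×10⁻⁵ einstein.
Absorbed by unknown: 0.908 × 5.186×10⁻⁵ = 4.709×10⁻⁵ mol.
Φ(unknown) = 4.56×10⁻⁵ / 4.709×10⁻⁵ = 0.97.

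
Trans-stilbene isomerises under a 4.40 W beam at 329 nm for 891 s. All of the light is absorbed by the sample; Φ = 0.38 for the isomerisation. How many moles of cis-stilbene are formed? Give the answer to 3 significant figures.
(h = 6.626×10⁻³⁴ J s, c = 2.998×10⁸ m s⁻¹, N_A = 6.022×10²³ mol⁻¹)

0.00410 mol

Photon energy at 329 nm: hc/λ = (6.626×10⁻³⁴)(2.998×10⁸)/(329×10⁻⁹) = 6.038×10⁻¹⁹ J.
Energy delivered: (4.40 W)(891 s) = 3920 J.
Photons incident: 3920 / 6.038×10⁻¹⁹ = 6.492×10²¹, i.e. 6.492×10²¹/6.022×10²³ = 0.01078 mol.
Product: Φ × n_abs = 0.38 × 0.01078 = 0.004096 mol.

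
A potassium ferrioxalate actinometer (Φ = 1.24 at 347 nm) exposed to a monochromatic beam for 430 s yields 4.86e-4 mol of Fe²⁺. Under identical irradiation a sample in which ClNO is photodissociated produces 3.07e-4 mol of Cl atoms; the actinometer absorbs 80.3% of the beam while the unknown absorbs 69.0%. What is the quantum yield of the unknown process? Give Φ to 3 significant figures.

Photons absorbed by the actinometer: 4.86e-4 / 1.24 = 3.919e-4 mol.
Incident flux: 3.919e-4 / 0.803 = 4.880e-4 einstein.
Absorbed by unknown: 0.690 × 4.880e-4 = 3.367e-4 mol.
Φ(unknown) = 3.07e-4 / 3.367e-4 = 0.912.

Φ = 0.912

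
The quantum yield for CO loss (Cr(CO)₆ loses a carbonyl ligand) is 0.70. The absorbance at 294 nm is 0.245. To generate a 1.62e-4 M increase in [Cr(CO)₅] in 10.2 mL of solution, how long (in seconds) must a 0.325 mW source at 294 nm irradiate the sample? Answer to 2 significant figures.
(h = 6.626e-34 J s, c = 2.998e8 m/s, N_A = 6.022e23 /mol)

Product: (1.62e-4 M)(0.0102 L) = 1.652e-6 mol.
Photons that must be absorbed: 1.652e-6 / 0.70 = 2.360e-6 mol.
Fraction absorbed: 1 − 10^(−0.245) = 0.4311.
Incident photons needed: 2.360e-6 / 0.4311 = 5.474e-6 mol.
Photon energy: hc/λ = 6.757e-19 J; per mole, 4.069e5 J mol⁻¹.
Energy required: 5.474e-6 × 4.069e5 = 2.227 J.
Time: 2.227 J / 0.000325 W = 6900 s.

t ≈ 6900 s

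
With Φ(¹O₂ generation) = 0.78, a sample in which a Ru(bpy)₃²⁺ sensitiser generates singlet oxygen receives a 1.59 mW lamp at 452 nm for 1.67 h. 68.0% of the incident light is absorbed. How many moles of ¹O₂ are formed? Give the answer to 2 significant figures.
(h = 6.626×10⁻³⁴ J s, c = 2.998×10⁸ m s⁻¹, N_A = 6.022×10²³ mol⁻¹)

Photon energy at 452 nm: hc/λ = (6.626×10⁻³⁴)(2.998×10⁸)/(452×10⁻⁹) = 4.395×10⁻¹⁹ J.
Energy delivered: (1.59 mW)(6012 s) = 9.559 J.
Photons incident: 9.559 / 4.395×10⁻¹⁹ = 2.175×10¹⁹, i.e. 2.175×10¹⁹/6.022×10²³ = 3.612×10⁻⁵ mol.
Photons absorbed: 0.680 × 3.612×10⁻⁵ = 2.456×10⁻⁵ mol.
Product: Φ × n_abs = 0.78 × 2.456×10⁻⁵ = 1.916×10⁻⁵ mol.

1.9×10⁻⁵ mol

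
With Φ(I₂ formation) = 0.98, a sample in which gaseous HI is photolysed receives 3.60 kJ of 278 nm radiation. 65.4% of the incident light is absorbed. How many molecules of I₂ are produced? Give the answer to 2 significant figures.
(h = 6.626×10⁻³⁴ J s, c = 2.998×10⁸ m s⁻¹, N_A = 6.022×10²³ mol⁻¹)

Photon energy at 278 nm: hc/λ = (6.626×10⁻³⁴)(2.998×10⁸)/(278×10⁻⁹) = 7.146×10⁻¹⁹ J.
Incident energy: 3.60 kJ = 3600 J.
Photons incident: 3600 / 7.146×10⁻¹⁹ = 5.038×10²¹, i.e. 5.038×10²¹/6.022×10²³ = 0.008366 mol.
Photons absorbed: 0.654 × 0.008366 = 0.005471 mol.
Product: Φ × n_abs = 0.98 × 0.005471 = 0.005362 mol.
As a count: 0.005362 × 6.022×10²³ = 3.2×10²¹.

3.2×10²¹ molecules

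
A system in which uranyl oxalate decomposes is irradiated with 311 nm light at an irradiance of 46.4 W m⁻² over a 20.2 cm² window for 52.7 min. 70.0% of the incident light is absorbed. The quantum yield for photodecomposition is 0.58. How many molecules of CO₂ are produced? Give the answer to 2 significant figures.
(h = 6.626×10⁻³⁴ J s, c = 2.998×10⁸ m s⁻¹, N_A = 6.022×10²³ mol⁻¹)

1.9×10²⁰ molecules

Photon energy at 311 nm: hc/λ = (6.626×10⁻³⁴)(2.998×10⁸)/(311×10⁻⁹) = 6.387×10⁻¹⁹ J.
Energy delivered: (46.4 W m⁻²)(20.2×10⁻⁴ m²)(3162 s) = 296.4 J.
Photons incident: 296.4 / 6.387×10⁻¹⁹ = 4.641×10²⁰, i.e. 4.641×10²⁰/6.022×10²³ = 7.707×10⁻⁴ mol.
Photons absorbed: 0.700 × 7.707×10⁻⁴ = 5.395×10⁻⁴ mol.
Product: Φ × n_abs = 0.58 × 5.395×10⁻⁴ = 3.129×10⁻⁴ mol.
As a count: 3.129×10⁻⁴ × 6.022×10²³ = 1.9×10²⁰.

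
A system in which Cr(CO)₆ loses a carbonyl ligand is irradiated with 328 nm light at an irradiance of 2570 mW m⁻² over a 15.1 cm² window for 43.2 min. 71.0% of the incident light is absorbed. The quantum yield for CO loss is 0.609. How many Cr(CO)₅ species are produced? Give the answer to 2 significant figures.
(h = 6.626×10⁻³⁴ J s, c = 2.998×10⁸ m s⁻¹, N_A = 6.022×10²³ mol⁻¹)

Photon energy at 328 nm: hc/λ = (6.626×10⁻³⁴)(2.998×10⁸)/(328×10⁻⁹) = 6.056×10⁻¹⁹ J.
Energy delivered: (2570 mW m⁻²)(15.1×10⁻⁴ m²)(2592 s) = 10.06 J.
Photons incident: 10.06 / 6.056×10⁻¹⁹ = 1.661×10¹⁹, i.e. 1.661×10¹⁹/6.022×10²³ = 2.758×10⁻⁵ mol.
Photons absorbed: 0.710 × 2.758×10⁻⁵ = 1.958×10⁻⁵ mol.
Product: Φ × n_abs = 0.609 × 1.958×10⁻⁵ = 1.192×10⁻⁵ mol.
As a count: 1.192×10⁻⁵ × 6.022×10²³ = 7.2×10¹⁸.

7.2×10¹⁸ species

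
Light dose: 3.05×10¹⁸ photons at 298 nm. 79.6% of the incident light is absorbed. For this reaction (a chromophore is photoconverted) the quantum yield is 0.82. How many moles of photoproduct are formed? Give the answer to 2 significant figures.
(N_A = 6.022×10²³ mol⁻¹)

3.3×10⁻⁶ mol

Moles of photons: 3.05×10¹⁸ / 6.022×10²³ = 5.065×10⁻⁶ mol.
Photons absorbed: 0.796 × 5.065×10⁻⁶ = 4.032×10⁻⁶ mol.
Product: Φ × n_abs = 0.82 × 4.032×10⁻⁶ = 3.306×10⁻⁶ mol.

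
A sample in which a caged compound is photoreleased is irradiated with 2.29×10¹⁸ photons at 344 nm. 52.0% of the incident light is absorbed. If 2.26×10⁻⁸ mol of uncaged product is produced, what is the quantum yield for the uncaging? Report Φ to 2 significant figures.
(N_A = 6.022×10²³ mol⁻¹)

Moles of photons: 2.29×10¹⁸ / 6.022×10²³ = 3.803×10⁻⁶ mol.
Photons absorbed: 0.520 × 3.803×10⁻⁶ = 1.978×10⁻⁶ mol.
Φ = 2.26×10⁻⁸ mol / 1.978×10⁻⁶ mol photons = 0.011.

Φ = 0.011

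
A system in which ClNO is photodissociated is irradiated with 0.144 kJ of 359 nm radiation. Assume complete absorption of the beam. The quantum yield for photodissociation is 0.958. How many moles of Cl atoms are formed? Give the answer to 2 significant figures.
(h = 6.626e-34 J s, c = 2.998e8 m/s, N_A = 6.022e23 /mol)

4.1e-4 mol

Photon energy at 359 nm: hc/λ = (6.626e-34)(2.998e8)/(359e-9) = 5.533e-19 J.
Incident energy: 0.144 kJ = 144 J.
Photons incident: 144 / 5.533e-19 = 2.603e20, i.e. 2.603e20/6.022e23 = 4.322e-4 mol.
Product: Φ × n_abs = 0.958 × 4.322e-4 = 4.140e-4 mol.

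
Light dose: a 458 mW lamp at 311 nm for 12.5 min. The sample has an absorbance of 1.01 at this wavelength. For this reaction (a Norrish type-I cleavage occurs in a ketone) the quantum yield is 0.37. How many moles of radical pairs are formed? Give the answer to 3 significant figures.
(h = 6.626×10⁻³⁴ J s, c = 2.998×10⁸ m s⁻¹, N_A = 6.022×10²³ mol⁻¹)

2.98×10⁻⁴ mol

Photon energy at 311 nm: hc/λ = (6.626×10⁻³⁴)(2.998×10⁸)/(311×10⁻⁹) = 6.387×10⁻¹⁹ J.
Energy delivered: (458 mW)(750 s) = 343.5 J.
Photons incident: 343.5 / 6.387×10⁻¹⁹ = 5.378×10²⁰, i.e. 5.378×10²⁰/6.022×10²³ = 8.931×10⁻⁴ mol.
Fraction absorbed: 1 − 10^(−1.01) = 0.9023.
Photons absorbed: 0.9023 × 8.931×10⁻⁴ = 8.058×10⁻⁴ mol.
Product: Φ × n_abs = 0.37 × 8.058×10⁻⁴ = 2.981×10⁻⁴ mol.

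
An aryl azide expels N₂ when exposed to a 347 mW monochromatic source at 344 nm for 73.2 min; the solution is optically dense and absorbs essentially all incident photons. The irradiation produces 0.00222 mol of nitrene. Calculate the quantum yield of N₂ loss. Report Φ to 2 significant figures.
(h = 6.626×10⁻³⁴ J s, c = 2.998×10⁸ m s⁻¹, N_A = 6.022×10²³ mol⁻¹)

Photon energy at 344 nm: hc/λ = (6.626×10⁻³⁴)(2.998×10⁸)/(344×10⁻⁹) = 5.775×10⁻¹⁹ J.
Energy delivered: (347 mW)(4392 s) = 1524 J.
Photons incident: 1524 / 5.775×10⁻¹⁹ = 2.639×10²¹, i.e. 2.639×10²¹/6.022×10²³ = 0.004382 mol.
Φ = 0.00222 mol / 0.004382 mol photons = 0.51.

Φ = 0.51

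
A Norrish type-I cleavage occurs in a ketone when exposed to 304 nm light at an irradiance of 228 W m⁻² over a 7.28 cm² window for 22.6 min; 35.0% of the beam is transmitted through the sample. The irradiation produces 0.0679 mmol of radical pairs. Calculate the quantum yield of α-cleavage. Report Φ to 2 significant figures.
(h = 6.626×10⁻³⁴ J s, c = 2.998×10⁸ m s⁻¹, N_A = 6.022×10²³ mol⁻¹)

Φ = 0.18

Product: 0.0679 mmol = 6.79×10⁻⁵ mol.
Photon energy at 304 nm: hc/λ = (6.626×10⁻³⁴)(2.998×10⁸)/(304×10⁻⁹) = 6.534×10⁻¹⁹ J.
Energy delivered: (228 W m⁻²)(7.28×10⁻⁴ m²)(1356 s) = 225.1 J.
Photons incident: 225.1 / 6.534×10⁻¹⁹ = 3.445×10²⁰, i.e. 3.445×10²⁰/6.022×10²³ = 5.721×10⁻⁴ mol.
Fraction absorbed: 1 − 35.0/100 = 0.6500.
Photons absorbed: 0.6500 × 5.721×10⁻⁴ = 3.719×10⁻⁴ mol.
Φ = 6.79×10⁻⁵ mol / 3.719×10⁻⁴ mol photons = 0.18.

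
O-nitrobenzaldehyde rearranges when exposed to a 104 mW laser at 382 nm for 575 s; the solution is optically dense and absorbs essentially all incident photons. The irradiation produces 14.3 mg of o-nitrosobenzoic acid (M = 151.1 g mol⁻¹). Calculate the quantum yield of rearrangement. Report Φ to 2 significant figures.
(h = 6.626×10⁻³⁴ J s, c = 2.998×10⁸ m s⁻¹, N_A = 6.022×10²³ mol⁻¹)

Φ = 0.50

Product: 14.3 mg / 151.1 g mol⁻¹ = 9.464×10⁻⁵ mol.
Photon energy at 382 nm: hc/λ = (6.626×10⁻³⁴)(2.998×10⁸)/(382×10⁻⁹) = 5.200×10⁻¹⁹ J.
Energy delivered: (104 mW)(575 s) = 59.80 J.
Photons incident: 59.80 / 5.200×10⁻¹⁹ = 1.150×10²⁰, i.e. 1.150×10²⁰/6.022×10²³ = 1.910×10⁻⁴ mol.
Φ = 9.464×10⁻⁵ mol / 1.910×10⁻⁴ mol photons = 0.50.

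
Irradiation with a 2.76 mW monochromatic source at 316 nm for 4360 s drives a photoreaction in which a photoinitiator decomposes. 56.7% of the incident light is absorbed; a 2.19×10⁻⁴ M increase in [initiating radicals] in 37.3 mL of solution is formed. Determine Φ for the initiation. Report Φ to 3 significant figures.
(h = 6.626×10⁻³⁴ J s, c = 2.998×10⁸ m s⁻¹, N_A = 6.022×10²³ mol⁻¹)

Product: (2.19×10⁻⁴ M)(0.0373 L) = 8.169×10⁻⁶ mol.
Photon energy at 316 nm: hc/λ = (6.626×10⁻³⁴)(2.998×10⁸)/(316×10⁻⁹) = 6.286×10⁻¹⁹ J.
Energy delivered: (2.76 mW)(4360 s) = 12.03 J.
Photons incident: 12.03 / 6.286×10⁻¹⁹ = 1.914×10¹⁹, i.e. 1.914×10¹⁹/6.022×10²³ = 3.178×10⁻⁵ mol.
Photons absorbed: 0.567 × 3.178×10⁻⁵ = 1.802×10⁻⁵ mol.
Φ = 8.169×10⁻⁶ mol / 1.802×10⁻⁵ mol photons = 0.453.

Φ = 0.453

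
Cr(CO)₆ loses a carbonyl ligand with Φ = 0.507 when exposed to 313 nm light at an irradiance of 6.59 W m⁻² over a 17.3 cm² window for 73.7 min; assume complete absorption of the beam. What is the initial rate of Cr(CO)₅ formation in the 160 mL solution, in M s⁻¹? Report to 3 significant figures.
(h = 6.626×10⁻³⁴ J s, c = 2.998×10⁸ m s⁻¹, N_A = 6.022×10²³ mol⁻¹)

9.45×10⁻⁸ M s⁻¹

Photon energy at 313 nm: hc/λ = (6.626×10⁻³⁴)(2.998×10⁸)/(313×10⁻⁹) = 6.347×10⁻¹⁹ J.
Energy delivered: (6.59 W m⁻²)(17.3×10⁻⁴ m²)(4422 s) = 50.41 J.
Photons incident: 50.41 / 6.347×10⁻¹⁹ = 7.942×10¹⁹, i.e. 7.942×10¹⁹/6.022×10²³ = 1.319×10⁻⁴ mol.
Product formed: 0.507 × 1.319×10⁻⁴ = 6.687×10⁻⁵ mol.
Rate: 6.687×10⁻⁵ mol / (4422 s × 0.16 L) = 9.45×10⁻⁸ M s⁻¹.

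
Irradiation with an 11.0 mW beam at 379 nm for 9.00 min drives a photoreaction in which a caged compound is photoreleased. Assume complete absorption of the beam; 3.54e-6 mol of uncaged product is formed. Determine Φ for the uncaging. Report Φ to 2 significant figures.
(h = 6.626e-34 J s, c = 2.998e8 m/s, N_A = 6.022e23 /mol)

Φ = 0.19

Photon energy at 379 nm: hc/λ = (6.626e-34)(2.998e8)/(379e-9) = 5.241e-19 J.
Energy delivered: (11.0 mW)(540 s) = 5.940 J.
Photons incident: 5.940 / 5.241e-19 = 1.133e19, i.e. 1.133e19/6.022e23 = 1.881e-5 mol.
Φ = 3.54e-6 mol / 1.881e-5 mol photons = 0.19.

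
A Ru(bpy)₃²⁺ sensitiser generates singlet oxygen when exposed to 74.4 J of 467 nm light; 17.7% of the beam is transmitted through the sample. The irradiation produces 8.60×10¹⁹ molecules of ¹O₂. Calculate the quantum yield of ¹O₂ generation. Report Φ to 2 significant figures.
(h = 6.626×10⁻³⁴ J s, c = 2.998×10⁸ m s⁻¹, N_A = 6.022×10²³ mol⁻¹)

Product: 8.60×10¹⁹ / 6.022×10²³ = 1.428×10⁻⁴ mol.
Photon energy at 467 nm: hc/λ = (6.626×10⁻³⁴)(2.998×10⁸)/(467×10⁻⁹) = 4.254×10⁻¹⁹ J.
Photons incident: 74.4 / 4.254×10⁻¹⁹ = 1.749×10²⁰, i.e. 1.749×10²⁰/6.022×10²³ = 2.904×10⁻⁴ mol.
Fraction absorbed: 1 − 17.7/100 = 0.8230.
Photons absorbed: 0.8230 × 2.904×10⁻⁴ = 2.390×10⁻⁴ mol.
Φ = 1.428×10⁻⁴ mol / 2.390×10⁻⁴ mol photons = 0.60.

Φ = 0.60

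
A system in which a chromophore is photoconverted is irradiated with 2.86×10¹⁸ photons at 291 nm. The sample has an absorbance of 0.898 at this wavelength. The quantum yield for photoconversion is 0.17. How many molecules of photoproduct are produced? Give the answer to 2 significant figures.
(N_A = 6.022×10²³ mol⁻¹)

Moles of photons: 2.86×10¹⁸ / 6.022×10²³ = 4.749×10⁻⁶ mol.
Fraction absorbed: 1 − 10^(−0.898) = 0.8735.
Photons absorbed: 0.8735 × 4.749×10⁻⁶ = 4.148×10⁻⁶ mol.
Product: Φ × n_abs = 0.17 × 4.148×10⁻⁶ = 7.052×10⁻⁷ mol.
As a count: 7.052×10⁻⁷ × 6.022×10²³ = 4.2×10¹⁷.

4.2×10¹⁷ molecules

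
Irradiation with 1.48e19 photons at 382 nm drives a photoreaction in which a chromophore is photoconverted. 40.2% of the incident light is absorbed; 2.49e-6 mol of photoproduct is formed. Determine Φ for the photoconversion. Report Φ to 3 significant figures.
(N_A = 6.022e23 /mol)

Moles of photons: 1.48e19 / 6.022e23 = 2.458e-5 mol.
Photons absorbed: 0.402 × 2.458e-5 = 9.881e-6 mol.
Φ = 2.49e-6 mol / 9.881e-6 mol photons = 0.252.

Φ = 0.252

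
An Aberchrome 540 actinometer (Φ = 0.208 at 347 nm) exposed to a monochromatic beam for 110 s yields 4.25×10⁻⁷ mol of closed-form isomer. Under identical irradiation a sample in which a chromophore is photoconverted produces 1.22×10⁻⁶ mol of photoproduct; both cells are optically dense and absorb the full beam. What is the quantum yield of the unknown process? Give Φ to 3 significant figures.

Φ = 0.597

Photons absorbed by the actinometer: 4.25×10⁻⁷ / 0.208 = 2.043×10⁻⁶ mol.
Φ(unknown) = 1.22×10⁻⁶ / 2.043×10⁻⁶ = 0.597.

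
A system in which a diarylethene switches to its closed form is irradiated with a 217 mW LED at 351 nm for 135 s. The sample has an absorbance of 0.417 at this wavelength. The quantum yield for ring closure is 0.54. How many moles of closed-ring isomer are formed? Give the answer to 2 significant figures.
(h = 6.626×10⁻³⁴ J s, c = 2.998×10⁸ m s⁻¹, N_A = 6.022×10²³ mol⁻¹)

2.9×10⁻⁵ mol

Photon energy at 351 nm: hc/λ = (6.626×10⁻³⁴)(2.998×10⁸)/(351×10⁻⁹) = 5.659×10⁻¹⁹ J.
Energy delivered: (217 mW)(135 s) = 29.29 J.
Photons incident: 29.29 / 5.659×10⁻¹⁹ = 5.176×10¹⁹, i.e. 5.176×10¹⁹/6.022×10²³ = 8.595×10⁻⁵ mol.
Fraction absorbed: 1 − 10^(−0.417) = 0.6172.
Photons absorbed: 0.6172 × 8.595×10⁻⁵ = 5.305×10⁻⁵ mol.
Product: Φ × n_abs = 0.54 × 5.305×10⁻⁵ = 2.865×10⁻⁵ mol.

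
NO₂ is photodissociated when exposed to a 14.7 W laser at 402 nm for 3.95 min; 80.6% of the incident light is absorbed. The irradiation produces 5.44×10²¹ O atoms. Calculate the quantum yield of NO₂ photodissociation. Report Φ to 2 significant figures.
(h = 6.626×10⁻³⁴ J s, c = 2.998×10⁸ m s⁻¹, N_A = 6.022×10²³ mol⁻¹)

Product: 5.44×10²¹ / 6.022×10²³ = 0.009034 mol.
Photon energy at 402 nm: hc/λ = (6.626×10⁻³⁴)(2.998×10⁸)/(402×10⁻⁹) = 4.941×10⁻¹⁹ J.
Energy delivered: (14.7 W)(237 s) = 3484 J.
Photons incident: 3484 / 4.941×10⁻¹⁹ = 7.051×10²¹, i.e. 7.051×10²¹/6.022×10²³ = 0.01171 mol.
Photons absorbed: 0.806 × 0.01171 = 0.009438 mol.
Φ = 0.009034 mol / 0.009438 mol photons = 0.96.

Φ = 0.96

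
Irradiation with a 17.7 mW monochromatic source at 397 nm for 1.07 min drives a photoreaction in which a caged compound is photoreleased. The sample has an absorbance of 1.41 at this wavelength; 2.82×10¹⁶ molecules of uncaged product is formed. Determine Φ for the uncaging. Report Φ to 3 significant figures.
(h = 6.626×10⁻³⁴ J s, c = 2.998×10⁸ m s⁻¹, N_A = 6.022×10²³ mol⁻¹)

Product: 2.82×10¹⁶ / 6.022×10²³ = 4.683×10⁻⁸ mol.
Photon energy at 397 nm: hc/λ = (6.626×10⁻³⁴)(2.998×10⁸)/(397×10⁻⁹) = 5.004×10⁻¹⁹ J.
Energy delivered: (17.7 mW)(64.2 s) = 1.136 J.
Photons incident: 1.136 / 5.004×10⁻¹⁹ = 2.270×10¹⁸, i.e. 2.270×10¹⁸/6.022×10²³ = 3.770×10⁻⁶ mol.
Fraction absorbed: 1 − 10^(−1.41) = 0.9611.
Photons absorbed: 0.9611 × 3.770×10⁻⁶ = 3.623×10⁻⁶ mol.
Φ = 4.683×10⁻⁸ mol / 3.623×10⁻⁶ mol photons = 0.0129.

Φ = 0.0129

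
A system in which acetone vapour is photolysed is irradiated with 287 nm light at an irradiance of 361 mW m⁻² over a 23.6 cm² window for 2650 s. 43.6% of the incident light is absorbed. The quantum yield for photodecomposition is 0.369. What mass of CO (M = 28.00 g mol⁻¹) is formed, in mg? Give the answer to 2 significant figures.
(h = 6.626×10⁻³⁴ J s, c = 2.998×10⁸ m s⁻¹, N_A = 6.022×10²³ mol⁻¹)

Photon energy at 287 nm: hc/λ = (6.626×10⁻³⁴)(2.998×10⁸)/(287×10⁻⁹) = 6.922×10⁻¹⁹ J.
Energy delivered: (361 mW m⁻²)(23.6×10⁻⁴ m²)(2650 s) = 2.258 J.
Photons incident: 2.258 / 6.922×10⁻¹⁹ = 3.262×10¹⁸, i.e. 3.262×10¹⁸/6.022×10²³ = 5.417×10⁻⁶ mol.
Photons absorbed: 0.436 × 5.417×10⁻⁶ = 2.362×10⁻⁶ mol.
Product: Φ × n_abs = 0.369 × 2.362×10⁻⁶ = 8.716×10⁻⁷ mol.
Mass: 8.716×10⁻⁷ × 28.00 = 2.440×10⁻⁵ g = 0.024 mg.

0.024 mg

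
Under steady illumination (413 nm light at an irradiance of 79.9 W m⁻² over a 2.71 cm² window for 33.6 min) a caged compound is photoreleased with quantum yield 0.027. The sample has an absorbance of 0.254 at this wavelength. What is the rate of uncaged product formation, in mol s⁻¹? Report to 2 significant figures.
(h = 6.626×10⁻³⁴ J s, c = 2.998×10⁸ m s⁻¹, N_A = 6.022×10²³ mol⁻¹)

Photon energy at 413 nm: hc/λ = (6.626×10⁻³⁴)(2.998×10⁸)/(413×10⁻⁹) = 4.810×10⁻¹⁹ J.
Energy delivered: (79.9 W m⁻²)(2.71×10⁻⁴ m²)(2016 s) = 43.65 J.
Photons incident: 43.65 / 4.810×10⁻¹⁹ = 9.075×10¹⁹, i.e. 9.075×10¹⁹/6.022×10²³ = 1.507×10⁻⁴ mol.
Fraction absorbed: 1 − 10^(−0.254) = 0.4428.
Photons absorbed: 0.4428 × 1.507×10⁻⁴ = 6.673×10⁻⁵ mol.
Product formed: 0.027 × 6.673×10⁻⁵ = 1.802×10⁻⁶ mol.
Rate: 1.802×10⁻⁶ / 2016 s = 8.9×10⁻¹⁰ mol s⁻¹.

8.9×10⁻¹⁰ mol s⁻¹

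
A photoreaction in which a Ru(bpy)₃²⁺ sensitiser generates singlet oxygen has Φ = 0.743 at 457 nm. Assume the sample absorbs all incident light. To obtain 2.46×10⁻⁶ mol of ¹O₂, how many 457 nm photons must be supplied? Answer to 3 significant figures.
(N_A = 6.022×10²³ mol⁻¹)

Photons that must be absorbed: 2.46×10⁻⁶ / 0.743 = 3.311×10⁻⁶ mol.
Photon count: 3.311×10⁻⁶ × 6.022×10²³ = 1.99×10¹⁸.

1.99×10¹⁸ photons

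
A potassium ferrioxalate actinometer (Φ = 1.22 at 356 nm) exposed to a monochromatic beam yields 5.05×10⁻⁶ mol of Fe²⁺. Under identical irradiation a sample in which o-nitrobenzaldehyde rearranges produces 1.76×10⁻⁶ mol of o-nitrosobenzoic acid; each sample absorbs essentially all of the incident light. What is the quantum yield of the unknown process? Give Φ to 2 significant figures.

Photons absorbed by the actinometer: 5.05×10⁻⁶ / 1.22 = 4.139×10⁻⁶ mol.
Φ(unknown) = 1.76×10⁻⁶ / 4.139×10⁻⁶ = 0.43.

Φ = 0.43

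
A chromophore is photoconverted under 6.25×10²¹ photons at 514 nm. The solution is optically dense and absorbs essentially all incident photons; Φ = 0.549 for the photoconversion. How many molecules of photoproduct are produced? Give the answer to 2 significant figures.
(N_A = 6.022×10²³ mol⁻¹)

3.4×10²¹ molecules

Moles of photons: 6.25×10²¹ / 6.022×10²³ = 0.01038 mol.
Product: Φ × n_abs = 0.549 × 0.01038 = 0.005699 mol.
As a count: 0.005699 × 6.022×10²³ = 3.4×10²¹.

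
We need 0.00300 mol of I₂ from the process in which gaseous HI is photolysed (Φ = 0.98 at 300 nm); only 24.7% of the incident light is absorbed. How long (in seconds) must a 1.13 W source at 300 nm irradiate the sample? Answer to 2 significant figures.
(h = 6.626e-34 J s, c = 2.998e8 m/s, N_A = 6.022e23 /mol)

t ≈ 4400 s

Photons that must be absorbed: 0.00300 / 0.98 = 0.003061 mol.
Incident photons needed: 0.003061 / 0.247 = 0.01239 mol.
Photon energy: hc/λ = 6.622e-19 J; per mole, 3.988e5 J mol⁻¹.
Energy required: 0.01239 × 3.988e5 = 4941 J.
Time: 4941 J / 1.13 W = 4400 s.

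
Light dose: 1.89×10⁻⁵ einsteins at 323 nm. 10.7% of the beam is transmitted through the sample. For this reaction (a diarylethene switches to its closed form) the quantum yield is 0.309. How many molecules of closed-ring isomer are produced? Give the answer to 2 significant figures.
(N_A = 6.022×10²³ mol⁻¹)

3.1×10¹⁸ molecules

Fraction absorbed: 1 − 10.7/100 = 0.8930.
Photons absorbed: 0.8930 × 1.89×10⁻⁵ = 1.688×10⁻⁵ mol.
Product: Φ × n_abs = 0.309 × 1.688×10⁻⁵ = 5.216×10⁻⁶ mol.
As a count: 5.216×10⁻⁶ × 6.022×10²³ = 3.1×10¹⁸.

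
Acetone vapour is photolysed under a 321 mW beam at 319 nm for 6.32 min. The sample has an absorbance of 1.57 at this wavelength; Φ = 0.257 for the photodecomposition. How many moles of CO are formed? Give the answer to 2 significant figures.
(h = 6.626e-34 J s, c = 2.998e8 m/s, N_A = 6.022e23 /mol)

8.1e-5 mol

Photon energy at 319 nm: hc/λ = (6.626e-34)(2.998e8)/(319e-9) = 6.227e-19 J.
Energy delivered: (321 mW)(379.2 s) = 121.7 J.
Photons incident: 121.7 / 6.227e-19 = 1.954e20, i.e. 1.954e20/6.022e23 = 3.245e-4 mol.
Fraction absorbed: 1 − 10^(−1.57) = 0.9731.
Photons absorbed: 0.9731 × 3.245e-4 = 3.158e-4 mol.
Product: Φ × n_abs = 0.257 × 3.158e-4 = 8.116e-5 mol.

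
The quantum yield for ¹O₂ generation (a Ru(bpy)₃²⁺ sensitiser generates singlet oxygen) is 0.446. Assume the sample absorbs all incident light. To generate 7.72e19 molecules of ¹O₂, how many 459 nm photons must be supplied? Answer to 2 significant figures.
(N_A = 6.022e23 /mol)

Product: 7.72e19 / 6.022e23 = 1.282e-4 mol.
Photons that must be absorbed: 1.282e-4 / 0.446 = 2.874e-4 mol.
Photon count: 2.874e-4 × 6.022e23 = 1.7e20.

1.7e20 photons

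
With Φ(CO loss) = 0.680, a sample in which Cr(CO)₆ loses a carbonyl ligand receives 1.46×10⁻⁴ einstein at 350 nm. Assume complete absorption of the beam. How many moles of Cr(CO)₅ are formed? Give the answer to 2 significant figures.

Product: Φ × n_abs = 0.680 × 1.46×10⁻⁴ = 9.928×10⁻⁵ mol.

9.9×10⁻⁵ mol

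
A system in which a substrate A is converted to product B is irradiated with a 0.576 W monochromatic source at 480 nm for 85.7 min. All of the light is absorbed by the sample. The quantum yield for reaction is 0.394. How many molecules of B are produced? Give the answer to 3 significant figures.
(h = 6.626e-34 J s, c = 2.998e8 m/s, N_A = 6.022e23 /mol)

2.82e21 molecules

Photon energy at 480 nm: hc/λ = (6.626e-34)(2.998e8)/(480e-9) = 4.138e-19 J.
Energy delivered: (0.576 W)(5142 s) = 2962 J.
Photons incident: 2962 / 4.138e-19 = 7.158e21, i.e. 7.158e21/6.022e23 = 0.01189 mol.
Product: Φ × n_abs = 0.394 × 0.01189 = 0.004685 mol.
As a count: 0.004685 × 6.022e23 = 2.82e21.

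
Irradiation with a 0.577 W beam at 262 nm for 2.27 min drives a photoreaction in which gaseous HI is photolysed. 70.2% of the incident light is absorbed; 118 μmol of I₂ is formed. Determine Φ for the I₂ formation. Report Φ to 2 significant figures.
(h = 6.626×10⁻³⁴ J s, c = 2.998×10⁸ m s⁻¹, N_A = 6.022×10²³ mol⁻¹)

Product: 118 μmol = 1.18×10⁻⁴ mol.
Photon energy at 262 nm: hc/λ = (6.626×10⁻³⁴)(2.998×10⁸)/(262×10⁻⁹) = 7.582×10⁻¹⁹ J.
Energy delivered: (0.577 W)(136.2 s) = 78.59 J.
Photons incident: 78.59 / 7.582×10⁻¹⁹ = 1.037×10²⁰, i.e. 1.037×10²⁰/6.022×10²³ = 1.722×10⁻⁴ mol.
Photons absorbed: 0.702 × 1.722×10⁻⁴ = 1.209×10⁻⁴ mol.
Φ = 1.18×10⁻⁴ mol / 1.209×10⁻⁴ mol photons = 0.98.

Φ = 0.98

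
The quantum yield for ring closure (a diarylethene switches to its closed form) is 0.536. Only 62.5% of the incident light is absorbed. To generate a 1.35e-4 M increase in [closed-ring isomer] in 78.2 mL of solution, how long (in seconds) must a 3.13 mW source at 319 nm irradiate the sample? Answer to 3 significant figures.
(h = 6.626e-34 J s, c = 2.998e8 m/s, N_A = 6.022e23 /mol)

t ≈ 3780 s

Product: (1.35e-4 M)(0.0782 L) = 1.056e-5 mol.
Photons that must be absorbed: 1.056e-5 / 0.536 = 1.970e-5 mol.
Incident photons needed: 1.970e-5 / 0.625 = 3.152e-5 mol.
Photon energy: hc/λ = 6.227e-19 J; per mole, 3.750e5 J mol⁻¹.
Energy required: 3.152e-5 × 3.750e5 = 11.82 J.
Time: 11.82 J / 0.00313 W = 3780 s.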